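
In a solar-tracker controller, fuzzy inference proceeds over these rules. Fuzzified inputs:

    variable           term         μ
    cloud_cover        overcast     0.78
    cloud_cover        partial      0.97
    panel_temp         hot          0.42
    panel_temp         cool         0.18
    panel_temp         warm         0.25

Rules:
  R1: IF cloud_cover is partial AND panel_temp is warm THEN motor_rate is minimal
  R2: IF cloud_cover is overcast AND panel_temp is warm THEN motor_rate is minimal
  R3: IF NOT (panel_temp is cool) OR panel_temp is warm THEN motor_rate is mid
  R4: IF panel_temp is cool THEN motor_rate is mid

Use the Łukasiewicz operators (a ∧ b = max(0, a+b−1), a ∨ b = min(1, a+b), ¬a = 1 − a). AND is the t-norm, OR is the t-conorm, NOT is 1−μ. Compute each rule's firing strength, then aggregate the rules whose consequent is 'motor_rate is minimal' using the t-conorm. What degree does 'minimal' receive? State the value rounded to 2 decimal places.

R1: partial=0.97, warm=0.25; AND[max(0, a+b−1)] → w = 0.22
R2: overcast=0.78, warm=0.25; AND[max(0, a+b−1)] → w = 0.03
R3: ¬cool=1−0.18=0.82, warm=0.25; OR[min(1, a+b)] → w = 1.00
R4: cool=0.18 → w = 0.18
Rules with consequent 'minimal': {R1, R2} → strengths 0.22, 0.03
Aggregate via t-conorm [min(1, a+b)]: 0.25

0.25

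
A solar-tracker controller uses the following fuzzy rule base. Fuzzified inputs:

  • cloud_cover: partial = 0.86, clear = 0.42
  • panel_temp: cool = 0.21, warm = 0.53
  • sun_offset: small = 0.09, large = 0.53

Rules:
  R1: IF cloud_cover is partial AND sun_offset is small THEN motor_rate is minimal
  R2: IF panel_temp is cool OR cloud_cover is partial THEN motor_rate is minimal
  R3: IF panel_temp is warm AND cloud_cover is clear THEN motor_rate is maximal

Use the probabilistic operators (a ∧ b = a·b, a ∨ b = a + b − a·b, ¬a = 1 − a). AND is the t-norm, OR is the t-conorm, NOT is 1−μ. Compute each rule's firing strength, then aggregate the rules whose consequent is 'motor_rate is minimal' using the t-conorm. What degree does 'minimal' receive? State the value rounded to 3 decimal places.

R1: partial=0.86, small=0.09; AND[a·b] → w = 0.0774
R2: cool=0.21, partial=0.86; OR[a + b − a·b] → w = 0.8894
R3: warm=0.53, clear=0.42; AND[a·b] → w = 0.2226
Rules with consequent 'minimal': {R1, R2} → strengths 0.0774, 0.8894
Aggregate via t-conorm [a + b − a·b]: 0.8980

0.898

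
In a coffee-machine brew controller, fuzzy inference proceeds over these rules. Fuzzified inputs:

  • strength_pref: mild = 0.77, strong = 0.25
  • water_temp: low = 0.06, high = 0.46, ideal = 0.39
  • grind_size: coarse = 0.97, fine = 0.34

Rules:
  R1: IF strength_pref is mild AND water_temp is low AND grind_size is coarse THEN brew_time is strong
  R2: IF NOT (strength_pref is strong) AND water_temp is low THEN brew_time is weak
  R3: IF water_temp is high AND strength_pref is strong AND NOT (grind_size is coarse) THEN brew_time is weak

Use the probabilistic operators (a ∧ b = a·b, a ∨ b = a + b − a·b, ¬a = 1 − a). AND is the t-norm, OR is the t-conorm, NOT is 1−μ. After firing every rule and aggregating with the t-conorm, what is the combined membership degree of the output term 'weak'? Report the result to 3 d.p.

0.048

R1: mild=0.77, low=0.06, coarse=0.97; AND[a·b] → w = 0.0448
R2: ¬strong=1−0.25=0.75, low=0.06; AND[a·b] → w = 0.0450
R3: high=0.46, strong=0.25, ¬coarse=1−0.97=0.03; AND[a·b] → w = 0.0035
Rules with consequent 'weak': {R2, R3} → strengths 0.0450, 0.0035
Aggregate via t-conorm [a + b − a·b]: 0.0483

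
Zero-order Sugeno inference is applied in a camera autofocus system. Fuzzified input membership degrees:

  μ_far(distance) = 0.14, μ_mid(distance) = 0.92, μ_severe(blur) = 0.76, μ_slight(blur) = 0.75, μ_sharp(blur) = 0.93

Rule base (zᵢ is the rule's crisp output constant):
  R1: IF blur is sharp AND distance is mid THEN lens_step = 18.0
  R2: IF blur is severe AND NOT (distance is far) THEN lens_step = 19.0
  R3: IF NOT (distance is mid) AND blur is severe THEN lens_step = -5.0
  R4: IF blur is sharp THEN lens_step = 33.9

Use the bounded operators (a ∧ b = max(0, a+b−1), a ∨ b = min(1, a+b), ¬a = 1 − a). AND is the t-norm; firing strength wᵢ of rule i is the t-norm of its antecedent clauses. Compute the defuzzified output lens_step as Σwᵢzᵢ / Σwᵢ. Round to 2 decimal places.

24.42

R1 (z=18.0): sharp=0.93, mid=0.92; AND[max(0, a+b−1)] → w = 0.85
R2 (z=19.0): severe=0.76, ¬far=1−0.14=0.86; AND[max(0, a+b−1)] → w = 0.62
R3 (z=-5.0): ¬mid=1−0.92=0.08, severe=0.76; AND[max(0, a+b−1)] → w = 0.00
R4 (z=33.9): sharp=0.93 → w = 0.93
Weighted average = (0.85·18.0 + 0.62·19.0 + 0.00·-5.0 + 0.93·33.9) / (0.85 + 0.62 + 0.00 + 0.93)
  = 58.6070 / 2.4000 = 24.42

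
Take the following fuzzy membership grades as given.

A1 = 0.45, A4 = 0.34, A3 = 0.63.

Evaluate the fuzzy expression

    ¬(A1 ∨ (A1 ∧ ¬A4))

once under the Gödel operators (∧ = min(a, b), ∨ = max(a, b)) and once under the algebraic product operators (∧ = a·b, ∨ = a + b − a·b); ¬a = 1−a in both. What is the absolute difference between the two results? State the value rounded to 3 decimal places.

Under Gödel:
  ¬A4 = 1 − 0.34 = 0.66
  A1 ∧ ¬A4 = min(a, b) on (0.45, 0.66) = 0.45
  A1 ∨ (A1 ∧ ¬A4) = max(a, b) on (0.45, 0.45) = 0.45
  ¬(A1 ∨ (A1 ∧ ¬A4)) = 1 − 0.45 = 0.55
  → value = 0.5500
Under algebraic product:
  ¬A4 = 1 − 0.3400 = 0.6600
  A1 ∧ ¬A4 = a·b on (0.4500, 0.6600) = 0.2970
  A1 ∨ (A1 ∧ ¬A4) = a + b − a·b on (0.4500, 0.2970) = 0.6134
  ¬(A1 ∨ (A1 ∧ ¬A4)) = 1 − 0.6134 = 0.3866
  → value = 0.3866
|0.5500 − 0.3866| = 0.163

0.163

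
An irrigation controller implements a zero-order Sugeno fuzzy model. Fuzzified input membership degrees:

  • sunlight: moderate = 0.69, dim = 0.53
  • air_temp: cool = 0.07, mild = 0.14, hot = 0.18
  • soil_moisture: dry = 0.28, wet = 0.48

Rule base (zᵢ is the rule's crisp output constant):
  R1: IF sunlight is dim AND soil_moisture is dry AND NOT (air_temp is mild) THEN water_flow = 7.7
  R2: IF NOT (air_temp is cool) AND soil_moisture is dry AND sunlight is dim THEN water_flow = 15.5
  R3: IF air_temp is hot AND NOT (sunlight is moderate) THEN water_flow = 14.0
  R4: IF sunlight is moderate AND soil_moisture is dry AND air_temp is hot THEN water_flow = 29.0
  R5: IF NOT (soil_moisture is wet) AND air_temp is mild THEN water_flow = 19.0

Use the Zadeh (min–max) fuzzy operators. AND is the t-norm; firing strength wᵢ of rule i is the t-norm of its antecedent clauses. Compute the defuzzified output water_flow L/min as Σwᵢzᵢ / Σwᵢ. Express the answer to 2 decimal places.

R1 (z=7.7): dim=0.53, dry=0.28, ¬mild=1−0.14=0.86; AND[min(a, b)] → w = 0.28
R2 (z=15.5): ¬cool=1−0.07=0.93, dry=0.28, dim=0.53; AND[min(a, b)] → w = 0.28
R3 (z=14.0): hot=0.18, ¬moderate=1−0.69=0.31; AND[min(a, b)] → w = 0.18
R4 (z=29.0): moderate=0.69, dry=0.28, hot=0.18; AND[min(a, b)] → w = 0.18
R5 (z=19.0): ¬wet=1−0.48=0.52, mild=0.14; AND[min(a, b)] → w = 0.14
Weighted average = (0.28·7.7 + 0.28·15.5 + 0.18·14.0 + 0.18·29.0 + 0.14·19.0) / (0.28 + 0.28 + 0.18 + 0.18 + 0.14)
  = 16.8960 / 1.0600 = 15.94

15.94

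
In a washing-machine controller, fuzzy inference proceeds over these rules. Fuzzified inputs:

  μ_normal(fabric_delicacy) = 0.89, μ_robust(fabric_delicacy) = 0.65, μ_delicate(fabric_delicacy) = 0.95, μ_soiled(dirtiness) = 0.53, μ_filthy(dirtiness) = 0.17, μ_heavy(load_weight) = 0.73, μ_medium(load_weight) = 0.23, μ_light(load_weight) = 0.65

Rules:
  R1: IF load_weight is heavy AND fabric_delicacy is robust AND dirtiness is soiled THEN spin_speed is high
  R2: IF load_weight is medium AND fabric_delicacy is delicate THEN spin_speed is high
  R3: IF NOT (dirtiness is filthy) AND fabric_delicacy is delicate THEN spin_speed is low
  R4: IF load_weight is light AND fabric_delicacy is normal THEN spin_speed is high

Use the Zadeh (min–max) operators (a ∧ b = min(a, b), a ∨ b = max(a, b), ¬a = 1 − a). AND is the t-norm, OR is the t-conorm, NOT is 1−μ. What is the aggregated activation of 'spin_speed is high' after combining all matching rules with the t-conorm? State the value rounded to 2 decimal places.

R1: heavy=0.73, robust=0.65, soiled=0.53; AND[min(a, b)] → w = 0.53
R2: medium=0.23, delicate=0.95; AND[min(a, b)] → w = 0.23
R3: ¬filthy=1−0.17=0.83, delicate=0.95; AND[min(a, b)] → w = 0.83
R4: light=0.65, normal=0.89; AND[min(a, b)] → w = 0.65
Rules with consequent 'high': {R1, R2, R4} → strengths 0.53, 0.23, 0.65
Aggregate via t-conorm [max(a, b)]: 0.65

0.65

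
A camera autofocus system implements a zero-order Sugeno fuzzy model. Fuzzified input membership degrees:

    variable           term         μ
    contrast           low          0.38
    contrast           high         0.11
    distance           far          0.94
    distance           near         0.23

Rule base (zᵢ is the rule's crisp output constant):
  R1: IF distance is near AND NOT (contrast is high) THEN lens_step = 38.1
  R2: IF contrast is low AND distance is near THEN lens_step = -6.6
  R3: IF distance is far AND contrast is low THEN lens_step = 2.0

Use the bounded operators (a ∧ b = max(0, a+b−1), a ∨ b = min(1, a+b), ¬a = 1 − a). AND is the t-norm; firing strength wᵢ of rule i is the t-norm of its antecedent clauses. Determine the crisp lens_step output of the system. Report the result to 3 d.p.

R1 (z=38.1): near=0.23, ¬high=1−0.11=0.89; AND[max(0, a+b−1)] → w = 0.12
R2 (z=-6.6): low=0.38, near=0.23; AND[max(0, a+b−1)] → w = 0.00
R3 (z=2.0): far=0.94, low=0.38; AND[max(0, a+b−1)] → w = 0.32
Weighted average = (0.12·38.1 + 0.00·-6.6 + 0.32·2.0) / (0.12 + 0.00 + 0.32)
  = 5.2120 / 0.4400 = 11.845

11.845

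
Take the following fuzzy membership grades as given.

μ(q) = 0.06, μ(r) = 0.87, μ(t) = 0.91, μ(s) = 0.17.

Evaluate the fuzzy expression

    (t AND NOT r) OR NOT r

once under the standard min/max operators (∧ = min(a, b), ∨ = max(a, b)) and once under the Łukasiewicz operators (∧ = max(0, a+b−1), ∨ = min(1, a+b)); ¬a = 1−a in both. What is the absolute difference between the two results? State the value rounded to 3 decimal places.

0.040

Under standard min/max:
  NOT r = 1 − 0.87 = 0.13
  t AND NOT r = min(a, b) on (0.91, 0.13) = 0.13
  NOT r = 1 − 0.87 = 0.13
  (t AND NOT r) OR NOT r = max(a, b) on (0.13, 0.13) = 0.13
  → value = 0.1300
Under Łukasiewicz:
  NOT r = 1 − 0.87 = 0.13
  t AND NOT r = max(0, a+b−1) on (0.91, 0.13) = 0.04
  NOT r = 1 − 0.87 = 0.13
  (t AND NOT r) OR NOT r = min(1, a+b) on (0.04, 0.13) = 0.17
  → value = 0.1700
|0.1300 − 0.1700| = 0.040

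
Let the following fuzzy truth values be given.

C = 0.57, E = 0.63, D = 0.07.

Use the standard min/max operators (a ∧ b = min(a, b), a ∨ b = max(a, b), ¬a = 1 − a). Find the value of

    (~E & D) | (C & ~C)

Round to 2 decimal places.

~E = 1 − 0.63 = 0.37
~E & D = min(a, b) on (0.37, 0.07) = 0.07
~C = 1 − 0.57 = 0.43
C & ~C = min(a, b) on (0.57, 0.43) = 0.43
(~E & D) | (C & ~C) = max(a, b) on (0.07, 0.43) = 0.43

0.43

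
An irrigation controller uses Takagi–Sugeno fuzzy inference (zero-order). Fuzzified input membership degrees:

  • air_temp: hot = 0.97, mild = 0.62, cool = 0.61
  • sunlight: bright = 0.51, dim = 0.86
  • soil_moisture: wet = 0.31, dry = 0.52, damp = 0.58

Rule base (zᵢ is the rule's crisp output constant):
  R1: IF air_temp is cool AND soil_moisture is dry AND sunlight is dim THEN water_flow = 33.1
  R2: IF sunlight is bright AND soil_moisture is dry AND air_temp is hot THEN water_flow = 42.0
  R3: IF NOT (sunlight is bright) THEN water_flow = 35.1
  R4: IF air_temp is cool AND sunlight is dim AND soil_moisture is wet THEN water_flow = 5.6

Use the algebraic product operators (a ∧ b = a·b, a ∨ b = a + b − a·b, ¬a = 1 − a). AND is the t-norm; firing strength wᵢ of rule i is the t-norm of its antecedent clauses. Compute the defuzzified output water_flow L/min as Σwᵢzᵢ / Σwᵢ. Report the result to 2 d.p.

R1 (z=33.1): cool=0.61, dry=0.52, dim=0.86; AND[a·b] → w = 0.2728
R2 (z=42.0): bright=0.51, dry=0.52, hot=0.97; AND[a·b] → w = 0.2572
R3 (z=35.1): ¬bright=1−0.51=0.49 → w = 0.4900
R4 (z=5.6): cool=0.61, dim=0.86, wet=0.31; AND[a·b] → w = 0.1626
Weighted average = (0.2728·33.1 + 0.2572·42.0 + 0.4900·35.1 + 0.1626·5.6) / (0.2728 + 0.2572 + 0.4900 + 0.1626)
  = 37.9434 / 1.1827 = 32.08

32.08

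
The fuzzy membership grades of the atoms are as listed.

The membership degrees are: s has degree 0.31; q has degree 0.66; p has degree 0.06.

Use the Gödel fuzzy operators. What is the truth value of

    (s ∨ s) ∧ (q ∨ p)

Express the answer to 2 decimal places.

s ∨ s = max(a, b) on (0.31, 0.31) = 0.31
q ∨ p = max(a, b) on (0.66, 0.06) = 0.66
(s ∨ s) ∧ (q ∨ p) = min(a, b) on (0.31, 0.66) = 0.31

0.31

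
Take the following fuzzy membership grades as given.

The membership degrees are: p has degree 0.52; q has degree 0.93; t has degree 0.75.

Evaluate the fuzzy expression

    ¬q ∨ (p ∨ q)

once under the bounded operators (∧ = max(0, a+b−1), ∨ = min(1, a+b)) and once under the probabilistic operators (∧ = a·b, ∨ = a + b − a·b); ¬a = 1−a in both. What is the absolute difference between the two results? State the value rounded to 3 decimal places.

Under bounded:
  ¬q = 1 − 0.93 = 0.07
  p ∨ q = min(1, a+b) on (0.52, 0.93) = 1.00
  ¬q ∨ (p ∨ q) = min(1, a+b) on (0.07, 1.00) = 1.00
  → value = 1.0000
Under probabilistic:
  ¬q = 1 − 0.9300 = 0.0700
  p ∨ q = a + b − a·b on (0.5200, 0.9300) = 0.9664
  ¬q ∨ (p ∨ q) = a + b − a·b on (0.0700, 0.9664) = 0.9688
  → value = 0.9688
|1.0000 − 0.9688| = 0.031

0.031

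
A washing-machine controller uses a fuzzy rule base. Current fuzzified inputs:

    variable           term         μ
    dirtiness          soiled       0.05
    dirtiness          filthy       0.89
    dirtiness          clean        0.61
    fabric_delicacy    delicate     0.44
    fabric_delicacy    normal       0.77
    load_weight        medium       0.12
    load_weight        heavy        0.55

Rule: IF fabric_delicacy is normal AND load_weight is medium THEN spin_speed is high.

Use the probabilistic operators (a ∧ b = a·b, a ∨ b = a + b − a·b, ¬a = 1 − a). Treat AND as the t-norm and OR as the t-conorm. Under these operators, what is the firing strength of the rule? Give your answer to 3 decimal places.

firing strength: normal=0.77, medium=0.12; AND[a·b] → w = 0.0924

0.092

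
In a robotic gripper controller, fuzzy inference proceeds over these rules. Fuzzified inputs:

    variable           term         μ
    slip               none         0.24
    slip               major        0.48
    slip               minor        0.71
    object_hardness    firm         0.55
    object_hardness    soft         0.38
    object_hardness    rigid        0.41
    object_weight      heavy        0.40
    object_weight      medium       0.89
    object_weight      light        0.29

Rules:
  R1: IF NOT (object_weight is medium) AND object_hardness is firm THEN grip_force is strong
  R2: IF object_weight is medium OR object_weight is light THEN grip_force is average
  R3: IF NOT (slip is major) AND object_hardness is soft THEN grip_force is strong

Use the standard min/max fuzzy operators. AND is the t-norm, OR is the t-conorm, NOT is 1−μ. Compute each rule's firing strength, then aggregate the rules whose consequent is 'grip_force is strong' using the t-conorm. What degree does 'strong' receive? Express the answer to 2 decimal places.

0.38

R1: ¬medium=1−0.89=0.11, firm=0.55; AND[min(a, b)] → w = 0.11
R2: medium=0.89, light=0.29; OR[max(a, b)] → w = 0.89
R3: ¬major=1−0.48=0.52, soft=0.38; AND[min(a, b)] → w = 0.38
Rules with consequent 'strong': {R1, R3} → strengths 0.11, 0.38
Aggregate via t-conorm [max(a, b)]: 0.38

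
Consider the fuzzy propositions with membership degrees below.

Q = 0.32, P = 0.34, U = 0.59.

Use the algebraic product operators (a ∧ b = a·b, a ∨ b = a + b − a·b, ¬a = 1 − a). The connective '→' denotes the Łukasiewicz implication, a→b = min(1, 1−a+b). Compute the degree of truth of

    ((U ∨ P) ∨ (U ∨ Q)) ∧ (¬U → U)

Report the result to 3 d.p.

U ∨ P = a + b − a·b on (0.5900, 0.3400) = 0.7294
U ∨ Q = a + b − a·b on (0.5900, 0.3200) = 0.7212
(U ∨ P) ∨ (U ∨ Q) = a + b − a·b on (0.7294, 0.7212) = 0.9246
¬U = 1 − 0.5900 = 0.4100
¬U → U  [Łukasiewicz: min(1, 1−a+b)] with a=0.4100, b=0.5900 → 1.0000
((U ∨ P) ∨ (U ∨ Q)) ∧ (¬U → U) = a·b on (0.9246, 1.0000) = 0.9246

0.925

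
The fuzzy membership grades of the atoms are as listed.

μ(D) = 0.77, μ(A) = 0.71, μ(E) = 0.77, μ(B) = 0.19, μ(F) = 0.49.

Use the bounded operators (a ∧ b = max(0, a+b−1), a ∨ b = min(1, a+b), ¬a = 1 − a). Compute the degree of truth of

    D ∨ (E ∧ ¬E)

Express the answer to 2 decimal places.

¬E = 1 − 0.77 = 0.23
E ∧ ¬E = max(0, a+b−1) on (0.77, 0.23) = 0.00
D ∨ (E ∧ ¬E) = min(1, a+b) on (0.77, 0.00) = 0.77

0.77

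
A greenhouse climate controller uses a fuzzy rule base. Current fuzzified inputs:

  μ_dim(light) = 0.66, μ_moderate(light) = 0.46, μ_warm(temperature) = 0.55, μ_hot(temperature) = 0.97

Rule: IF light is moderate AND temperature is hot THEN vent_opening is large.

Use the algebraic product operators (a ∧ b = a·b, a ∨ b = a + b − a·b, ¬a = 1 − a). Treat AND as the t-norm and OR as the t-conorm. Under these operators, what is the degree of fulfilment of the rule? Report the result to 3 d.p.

0.446

firing strength: moderate=0.46, hot=0.97; AND[a·b] → w = 0.4462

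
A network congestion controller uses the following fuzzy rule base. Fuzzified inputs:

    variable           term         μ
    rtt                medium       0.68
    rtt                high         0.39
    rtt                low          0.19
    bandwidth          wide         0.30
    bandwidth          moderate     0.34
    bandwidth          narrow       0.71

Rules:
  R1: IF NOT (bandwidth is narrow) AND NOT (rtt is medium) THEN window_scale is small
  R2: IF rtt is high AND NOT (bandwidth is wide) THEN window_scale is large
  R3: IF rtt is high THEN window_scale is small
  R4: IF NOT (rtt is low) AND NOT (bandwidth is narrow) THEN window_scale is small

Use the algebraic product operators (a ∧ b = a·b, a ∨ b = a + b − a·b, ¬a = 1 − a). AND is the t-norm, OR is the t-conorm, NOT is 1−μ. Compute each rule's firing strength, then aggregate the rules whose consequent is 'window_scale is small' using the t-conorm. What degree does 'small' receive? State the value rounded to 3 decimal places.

0.577

R1: ¬narrow=1−0.71=0.29, ¬medium=1−0.68=0.32; AND[a·b] → w = 0.0928
R2: high=0.39, ¬wide=1−0.30=0.70; AND[a·b] → w = 0.2730
R3: high=0.39 → w = 0.3900
R4: ¬low=1−0.19=0.81, ¬narrow=1−0.71=0.29; AND[a·b] → w = 0.2349
Rules with consequent 'small': {R1, R3, R4} → strengths 0.0928, 0.3900, 0.2349
Aggregate via t-conorm [a + b − a·b]: 0.5766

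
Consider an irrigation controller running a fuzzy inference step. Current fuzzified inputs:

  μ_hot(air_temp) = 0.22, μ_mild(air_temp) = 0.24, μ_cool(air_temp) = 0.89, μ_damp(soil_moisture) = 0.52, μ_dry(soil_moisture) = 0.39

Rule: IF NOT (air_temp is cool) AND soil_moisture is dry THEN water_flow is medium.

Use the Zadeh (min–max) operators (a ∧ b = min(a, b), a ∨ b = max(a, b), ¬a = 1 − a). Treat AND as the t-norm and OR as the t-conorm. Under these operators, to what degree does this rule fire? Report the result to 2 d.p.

0.11

firing strength: ¬cool=1−0.89=0.11, dry=0.39; AND[min(a, b)] → w = 0.11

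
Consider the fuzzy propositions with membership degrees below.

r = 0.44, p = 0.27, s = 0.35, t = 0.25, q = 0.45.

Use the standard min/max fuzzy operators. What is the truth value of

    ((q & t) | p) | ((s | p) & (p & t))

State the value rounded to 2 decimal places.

0.27

q & t = min(a, b) on (0.45, 0.25) = 0.25
(q & t) | p = max(a, b) on (0.25, 0.27) = 0.27
s | p = max(a, b) on (0.35, 0.27) = 0.35
p & t = min(a, b) on (0.27, 0.25) = 0.25
(s | p) & (p & t) = min(a, b) on (0.35, 0.25) = 0.25
((q & t) | p) | ((s | p) & (p & t)) = max(a, b) on (0.27, 0.25) = 0.27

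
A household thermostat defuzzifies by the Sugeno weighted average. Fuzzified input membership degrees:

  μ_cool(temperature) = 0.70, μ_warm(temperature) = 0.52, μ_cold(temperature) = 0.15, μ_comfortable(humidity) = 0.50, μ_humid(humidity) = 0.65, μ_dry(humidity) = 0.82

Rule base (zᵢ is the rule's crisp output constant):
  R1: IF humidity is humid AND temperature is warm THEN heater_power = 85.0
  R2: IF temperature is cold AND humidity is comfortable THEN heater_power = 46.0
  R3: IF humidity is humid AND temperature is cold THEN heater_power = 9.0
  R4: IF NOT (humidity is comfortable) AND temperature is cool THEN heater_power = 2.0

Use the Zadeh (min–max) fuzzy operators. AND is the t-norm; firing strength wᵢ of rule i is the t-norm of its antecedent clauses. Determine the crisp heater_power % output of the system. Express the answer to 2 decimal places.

R1 (z=85.0): humid=0.65, warm=0.52; AND[min(a, b)] → w = 0.52
R2 (z=46.0): cold=0.15, comfortable=0.50; AND[min(a, b)] → w = 0.15
R3 (z=9.0): humid=0.65, cold=0.15; AND[min(a, b)] → w = 0.15
R4 (z=2.0): ¬comfortable=1−0.50=0.50, cool=0.70; AND[min(a, b)] → w = 0.50
Weighted average = (0.52·85.0 + 0.15·46.0 + 0.15·9.0 + 0.50·2.0) / (0.52 + 0.15 + 0.15 + 0.50)
  = 53.4500 / 1.3200 = 40.49

40.49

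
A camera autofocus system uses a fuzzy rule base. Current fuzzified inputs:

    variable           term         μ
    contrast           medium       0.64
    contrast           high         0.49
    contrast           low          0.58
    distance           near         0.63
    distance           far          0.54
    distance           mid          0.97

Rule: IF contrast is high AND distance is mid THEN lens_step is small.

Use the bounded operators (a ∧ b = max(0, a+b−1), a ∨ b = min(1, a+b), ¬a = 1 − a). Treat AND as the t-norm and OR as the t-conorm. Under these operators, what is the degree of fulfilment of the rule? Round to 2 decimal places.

0.46

firing strength: high=0.49, mid=0.97; AND[max(0, a+b−1)] → w = 0.46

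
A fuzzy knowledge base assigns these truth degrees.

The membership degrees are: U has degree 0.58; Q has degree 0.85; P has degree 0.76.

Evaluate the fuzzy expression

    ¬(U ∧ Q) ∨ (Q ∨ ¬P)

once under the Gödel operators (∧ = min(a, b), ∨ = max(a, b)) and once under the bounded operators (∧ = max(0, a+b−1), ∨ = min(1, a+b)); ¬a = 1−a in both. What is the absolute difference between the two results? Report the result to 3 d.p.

0.150

Under Gödel:
  U ∧ Q = min(a, b) on (0.58, 0.85) = 0.58
  ¬(U ∧ Q) = 1 − 0.58 = 0.42
  ¬P = 1 − 0.76 = 0.24
  Q ∨ ¬P = max(a, b) on (0.85, 0.24) = 0.85
  ¬(U ∧ Q) ∨ (Q ∨ ¬P) = max(a, b) on (0.42, 0.85) = 0.85
  → value = 0.8500
Under bounded:
  U ∧ Q = max(0, a+b−1) on (0.58, 0.85) = 0.43
  ¬(U ∧ Q) = 1 − 0.43 = 0.57
  ¬P = 1 − 0.76 = 0.24
  Q ∨ ¬P = min(1, a+b) on (0.85, 0.24) = 1.00
  ¬(U ∧ Q) ∨ (Q ∨ ¬P) = min(1, a+b) on (0.57, 1.00) = 1.00
  → value = 1.0000
|0.8500 − 1.0000| = 0.150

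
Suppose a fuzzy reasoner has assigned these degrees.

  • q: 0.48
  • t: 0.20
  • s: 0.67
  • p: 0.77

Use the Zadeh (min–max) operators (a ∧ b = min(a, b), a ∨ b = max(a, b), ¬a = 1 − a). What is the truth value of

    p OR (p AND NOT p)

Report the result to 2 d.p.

NOT p = 1 − 0.77 = 0.23
p AND NOT p = min(a, b) on (0.77, 0.23) = 0.23
p OR (p AND NOT p) = max(a, b) on (0.77, 0.23) = 0.77

0.77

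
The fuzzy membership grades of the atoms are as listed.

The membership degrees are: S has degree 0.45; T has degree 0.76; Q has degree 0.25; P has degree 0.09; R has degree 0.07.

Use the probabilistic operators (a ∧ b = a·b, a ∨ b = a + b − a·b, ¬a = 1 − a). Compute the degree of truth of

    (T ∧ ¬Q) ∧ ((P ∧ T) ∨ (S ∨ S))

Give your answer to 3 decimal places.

0.409

¬Q = 1 − 0.2500 = 0.7500
T ∧ ¬Q = a·b on (0.7600, 0.7500) = 0.5700
P ∧ T = a·b on (0.0900, 0.7600) = 0.0684
S ∨ S = a + b − a·b on (0.4500, 0.4500) = 0.6975
(P ∧ T) ∨ (S ∨ S) = a + b − a·b on (0.0684, 0.6975) = 0.7182
(T ∧ ¬Q) ∧ ((P ∧ T) ∨ (S ∨ S)) = a·b on (0.5700, 0.7182) = 0.4094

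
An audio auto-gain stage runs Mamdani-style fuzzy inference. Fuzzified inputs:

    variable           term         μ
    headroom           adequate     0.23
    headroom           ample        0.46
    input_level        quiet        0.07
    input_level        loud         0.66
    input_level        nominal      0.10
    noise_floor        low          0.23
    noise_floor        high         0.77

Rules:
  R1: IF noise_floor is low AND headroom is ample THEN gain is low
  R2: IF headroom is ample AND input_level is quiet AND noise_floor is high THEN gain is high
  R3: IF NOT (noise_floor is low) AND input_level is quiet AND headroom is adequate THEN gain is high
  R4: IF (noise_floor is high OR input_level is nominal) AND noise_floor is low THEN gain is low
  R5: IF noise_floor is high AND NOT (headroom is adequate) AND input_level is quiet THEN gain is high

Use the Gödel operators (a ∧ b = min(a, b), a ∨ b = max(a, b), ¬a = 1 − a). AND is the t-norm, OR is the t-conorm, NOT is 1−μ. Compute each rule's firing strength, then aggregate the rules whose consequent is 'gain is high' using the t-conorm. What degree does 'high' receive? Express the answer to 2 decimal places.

R1: low=0.23, ample=0.46; AND[min(a, b)] → w = 0.23
R2: ample=0.46, quiet=0.07, high=0.77; AND[min(a, b)] → w = 0.07
R3: ¬low=1−0.23=0.77, quiet=0.07, adequate=0.23; AND[min(a, b)] → w = 0.07
R4: (high=0.77 OR nominal=0.10) = 0.77; AND[min(a, b)] with low=0.23 → w = 0.23
R5: high=0.77, ¬adequate=1−0.23=0.77, quiet=0.07; AND[min(a, b)] → w = 0.07
Rules with consequent 'high': {R2, R3, R5} → strengths 0.07, 0.07, 0.07
Aggregate via t-conorm [max(a, b)]: 0.07

0.07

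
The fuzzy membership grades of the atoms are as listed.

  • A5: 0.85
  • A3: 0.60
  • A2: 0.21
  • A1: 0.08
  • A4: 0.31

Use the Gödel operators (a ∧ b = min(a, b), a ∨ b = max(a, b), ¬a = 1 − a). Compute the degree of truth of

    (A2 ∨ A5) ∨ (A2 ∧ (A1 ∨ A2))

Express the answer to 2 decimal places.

0.85

A2 ∨ A5 = max(a, b) on (0.21, 0.85) = 0.85
A1 ∨ A2 = max(a, b) on (0.08, 0.21) = 0.21
A2 ∧ (A1 ∨ A2) = min(a, b) on (0.21, 0.21) = 0.21
(A2 ∨ A5) ∨ (A2 ∧ (A1 ∨ A2)) = max(a, b) on (0.85, 0.21) = 0.85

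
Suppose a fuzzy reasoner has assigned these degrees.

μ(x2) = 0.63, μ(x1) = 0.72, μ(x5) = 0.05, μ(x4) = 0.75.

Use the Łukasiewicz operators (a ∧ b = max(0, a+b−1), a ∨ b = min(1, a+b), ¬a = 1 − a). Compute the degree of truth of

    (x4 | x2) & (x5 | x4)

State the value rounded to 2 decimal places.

x4 | x2 = min(1, a+b) on (0.75, 0.63) = 1.00
x5 | x4 = min(1, a+b) on (0.05, 0.75) = 0.80
(x4 | x2) & (x5 | x4) = max(0, a+b−1) on (1.00, 0.80) = 0.80

0.80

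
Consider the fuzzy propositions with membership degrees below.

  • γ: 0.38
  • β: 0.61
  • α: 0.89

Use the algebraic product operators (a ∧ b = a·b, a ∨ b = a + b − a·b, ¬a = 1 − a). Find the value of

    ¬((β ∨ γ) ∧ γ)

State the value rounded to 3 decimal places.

β ∨ γ = a + b − a·b on (0.6100, 0.3800) = 0.7582
(β ∨ γ) ∧ γ = a·b on (0.7582, 0.3800) = 0.2881
¬((β ∨ γ) ∧ γ) = 1 − 0.2881 = 0.7119

0.712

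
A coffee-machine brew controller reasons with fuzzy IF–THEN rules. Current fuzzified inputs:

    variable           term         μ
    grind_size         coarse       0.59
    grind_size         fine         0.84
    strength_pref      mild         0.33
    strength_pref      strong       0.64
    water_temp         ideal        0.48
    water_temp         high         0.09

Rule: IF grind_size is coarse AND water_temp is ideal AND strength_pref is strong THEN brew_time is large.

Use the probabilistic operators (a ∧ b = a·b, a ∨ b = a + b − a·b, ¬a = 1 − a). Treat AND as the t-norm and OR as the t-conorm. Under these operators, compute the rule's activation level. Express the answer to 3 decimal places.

firing strength: coarse=0.59, ideal=0.48, strong=0.64; AND[a·b] → w = 0.1812

0.181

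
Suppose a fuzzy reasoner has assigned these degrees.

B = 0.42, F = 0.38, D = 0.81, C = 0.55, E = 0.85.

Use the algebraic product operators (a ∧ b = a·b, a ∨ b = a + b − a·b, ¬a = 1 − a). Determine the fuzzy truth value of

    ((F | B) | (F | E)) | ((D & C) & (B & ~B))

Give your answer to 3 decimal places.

F | B = a + b − a·b on (0.3800, 0.4200) = 0.6404
F | E = a + b − a·b on (0.3800, 0.8500) = 0.9070
(F | B) | (F | E) = a + b − a·b on (0.6404, 0.9070) = 0.9666
D & C = a·b on (0.8100, 0.5500) = 0.4455
~B = 1 − 0.4200 = 0.5800
B & ~B = a·b on (0.4200, 0.5800) = 0.2436
(D & C) & (B & ~B) = a·b on (0.4455, 0.2436) = 0.1085
((F | B) | (F | E)) | ((D & C) & (B & ~B)) = a + b − a·b on (0.9666, 0.1085) = 0.9702

0.970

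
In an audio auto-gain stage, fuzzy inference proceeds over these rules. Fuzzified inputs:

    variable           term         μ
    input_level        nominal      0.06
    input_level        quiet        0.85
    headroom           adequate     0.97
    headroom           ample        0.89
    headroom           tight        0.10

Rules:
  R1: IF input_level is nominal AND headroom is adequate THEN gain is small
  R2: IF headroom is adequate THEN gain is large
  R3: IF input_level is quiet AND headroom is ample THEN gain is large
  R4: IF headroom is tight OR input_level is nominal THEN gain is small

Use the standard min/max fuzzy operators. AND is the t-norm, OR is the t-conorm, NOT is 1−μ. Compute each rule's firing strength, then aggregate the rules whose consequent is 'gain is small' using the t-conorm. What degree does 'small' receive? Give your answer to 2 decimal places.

R1: nominal=0.06, adequate=0.97; AND[min(a, b)] → w = 0.06
R2: adequate=0.97 → w = 0.97
R3: quiet=0.85, ample=0.89; AND[min(a, b)] → w = 0.85
R4: tight=0.10, nominal=0.06; OR[max(a, b)] → w = 0.10
Rules with consequent 'small': {R1, R4} → strengths 0.06, 0.10
Aggregate via t-conorm [max(a, b)]: 0.10

0.10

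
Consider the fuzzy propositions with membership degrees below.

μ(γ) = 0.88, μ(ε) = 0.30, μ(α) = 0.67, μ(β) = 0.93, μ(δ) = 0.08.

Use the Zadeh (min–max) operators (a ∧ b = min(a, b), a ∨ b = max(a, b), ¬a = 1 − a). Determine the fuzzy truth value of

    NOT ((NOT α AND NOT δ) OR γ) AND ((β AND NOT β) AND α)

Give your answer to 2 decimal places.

NOT α = 1 − 0.67 = 0.33
NOT δ = 1 − 0.08 = 0.92
NOT α AND NOT δ = min(a, b) on (0.33, 0.92) = 0.33
(NOT α AND NOT δ) OR γ = max(a, b) on (0.33, 0.88) = 0.88
NOT ((NOT α AND NOT δ) OR γ) = 1 − 0.88 = 0.12
NOT β = 1 − 0.93 = 0.07
β AND NOT β = min(a, b) on (0.93, 0.07) = 0.07
(β AND NOT β) AND α = min(a, b) on (0.07, 0.67) = 0.07
NOT ((NOT α AND NOT δ) OR γ) AND ((β AND NOT β) AND α) = min(a, b) on (0.12, 0.07) = 0.07

0.07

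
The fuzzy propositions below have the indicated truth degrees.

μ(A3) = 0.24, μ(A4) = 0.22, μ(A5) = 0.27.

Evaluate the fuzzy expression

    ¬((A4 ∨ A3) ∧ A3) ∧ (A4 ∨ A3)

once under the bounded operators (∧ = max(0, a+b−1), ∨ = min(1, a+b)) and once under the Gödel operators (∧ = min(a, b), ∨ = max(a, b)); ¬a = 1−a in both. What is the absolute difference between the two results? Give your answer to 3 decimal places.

0.220

Under bounded:
  A4 ∨ A3 = min(1, a+b) on (0.22, 0.24) = 0.46
  (A4 ∨ A3) ∧ A3 = max(0, a+b−1) on (0.46, 0.24) = 0.00
  ¬((A4 ∨ A3) ∧ A3) = 1 − 0.00 = 1.00
  A4 ∨ A3 = min(1, a+b) on (0.22, 0.24) = 0.46
  ¬((A4 ∨ A3) ∧ A3) ∧ (A4 ∨ A3) = max(0, a+b−1) on (1.00, 0.46) = 0.46
  → value = 0.4600
Under Gödel:
  A4 ∨ A3 = max(a, b) on (0.22, 0.24) = 0.24
  (A4 ∨ A3) ∧ A3 = min(a, b) on (0.24, 0.24) = 0.24
  ¬((A4 ∨ A3) ∧ A3) = 1 − 0.24 = 0.76
  A4 ∨ A3 = max(a, b) on (0.22, 0.24) = 0.24
  ¬((A4 ∨ A3) ∧ A3) ∧ (A4 ∨ A3) = min(a, b) on (0.76, 0.24) = 0.24
  → value = 0.2400
|0.4600 − 0.2400| = 0.220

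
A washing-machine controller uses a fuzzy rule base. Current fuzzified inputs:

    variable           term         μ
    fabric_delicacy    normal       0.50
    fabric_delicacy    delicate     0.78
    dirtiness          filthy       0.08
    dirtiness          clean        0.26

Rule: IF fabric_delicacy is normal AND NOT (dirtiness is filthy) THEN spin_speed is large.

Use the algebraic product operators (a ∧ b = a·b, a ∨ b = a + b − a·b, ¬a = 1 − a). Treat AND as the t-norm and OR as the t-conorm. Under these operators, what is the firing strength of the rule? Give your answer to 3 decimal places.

0.460

firing strength: normal=0.50, ¬filthy=1−0.08=0.92; AND[a·b] → w = 0.4600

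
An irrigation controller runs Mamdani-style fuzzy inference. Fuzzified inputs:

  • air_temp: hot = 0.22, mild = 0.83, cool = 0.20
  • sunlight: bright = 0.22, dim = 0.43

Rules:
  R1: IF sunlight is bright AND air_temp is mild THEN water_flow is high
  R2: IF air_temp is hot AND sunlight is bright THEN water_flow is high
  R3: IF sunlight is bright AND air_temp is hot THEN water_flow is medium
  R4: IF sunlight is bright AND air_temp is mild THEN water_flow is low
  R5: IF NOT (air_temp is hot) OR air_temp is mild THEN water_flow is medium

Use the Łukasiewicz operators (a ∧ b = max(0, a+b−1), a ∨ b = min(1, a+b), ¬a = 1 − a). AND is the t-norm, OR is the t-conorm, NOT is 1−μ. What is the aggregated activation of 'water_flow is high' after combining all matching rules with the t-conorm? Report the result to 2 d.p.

R1: bright=0.22, mild=0.83; AND[max(0, a+b−1)] → w = 0.05
R2: hot=0.22, bright=0.22; AND[max(0, a+b−1)] → w = 0.00
R3: bright=0.22, hot=0.22; AND[max(0, a+b−1)] → w = 0.00
R4: bright=0.22, mild=0.83; AND[max(0, a+b−1)] → w = 0.05
R5: ¬hot=1−0.22=0.78, mild=0.83; OR[min(1, a+b)] → w = 1.00
Rules with consequent 'high': {R1, R2} → strengths 0.05, 0.00
Aggregate via t-conorm [min(1, a+b)]: 0.05

0.05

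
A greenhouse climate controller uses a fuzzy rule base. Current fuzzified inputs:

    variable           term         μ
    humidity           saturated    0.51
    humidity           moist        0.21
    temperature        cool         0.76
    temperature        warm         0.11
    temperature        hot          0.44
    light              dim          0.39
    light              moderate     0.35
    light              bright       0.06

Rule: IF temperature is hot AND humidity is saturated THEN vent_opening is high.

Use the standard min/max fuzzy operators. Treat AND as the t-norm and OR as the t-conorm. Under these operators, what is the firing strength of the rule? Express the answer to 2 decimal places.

firing strength: hot=0.44, saturated=0.51; AND[min(a, b)] → w = 0.44

0.44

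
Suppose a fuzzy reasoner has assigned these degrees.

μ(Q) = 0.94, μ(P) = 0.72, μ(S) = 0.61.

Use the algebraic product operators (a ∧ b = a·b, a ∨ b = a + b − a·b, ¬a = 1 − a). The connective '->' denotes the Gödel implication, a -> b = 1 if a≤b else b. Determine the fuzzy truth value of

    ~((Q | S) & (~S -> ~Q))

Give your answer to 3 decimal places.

0.941

Q | S = a + b − a·b on (0.9400, 0.6100) = 0.9766
~S = 1 − 0.6100 = 0.3900
~Q = 1 − 0.9400 = 0.0600
~S -> ~Q  [Gödel: 1 if a≤b else b] with a=0.3900, b=0.0600 → 0.0600
(Q | S) & (~S -> ~Q) = a·b on (0.9766, 0.0600) = 0.0586
~((Q | S) & (~S -> ~Q)) = 1 − 0.0586 = 0.9414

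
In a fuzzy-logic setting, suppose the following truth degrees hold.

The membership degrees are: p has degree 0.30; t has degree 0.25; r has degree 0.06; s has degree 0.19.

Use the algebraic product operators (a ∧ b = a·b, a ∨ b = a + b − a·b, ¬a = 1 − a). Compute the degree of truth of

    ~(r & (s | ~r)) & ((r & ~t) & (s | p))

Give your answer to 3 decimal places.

~r = 1 − 0.0600 = 0.9400
s | ~r = a + b − a·b on (0.1900, 0.9400) = 0.9514
r & (s | ~r) = a·b on (0.0600, 0.9514) = 0.0571
~(r & (s | ~r)) = 1 − 0.0571 = 0.9429
~t = 1 − 0.2500 = 0.7500
r & ~t = a·b on (0.0600, 0.7500) = 0.0450
s | p = a + b − a·b on (0.1900, 0.3000) = 0.4330
(r & ~t) & (s | p) = a·b on (0.0450, 0.4330) = 0.0195
~(r & (s | ~r)) & ((r & ~t) & (s | p)) = a·b on (0.9429, 0.0195) = 0.0184

0.018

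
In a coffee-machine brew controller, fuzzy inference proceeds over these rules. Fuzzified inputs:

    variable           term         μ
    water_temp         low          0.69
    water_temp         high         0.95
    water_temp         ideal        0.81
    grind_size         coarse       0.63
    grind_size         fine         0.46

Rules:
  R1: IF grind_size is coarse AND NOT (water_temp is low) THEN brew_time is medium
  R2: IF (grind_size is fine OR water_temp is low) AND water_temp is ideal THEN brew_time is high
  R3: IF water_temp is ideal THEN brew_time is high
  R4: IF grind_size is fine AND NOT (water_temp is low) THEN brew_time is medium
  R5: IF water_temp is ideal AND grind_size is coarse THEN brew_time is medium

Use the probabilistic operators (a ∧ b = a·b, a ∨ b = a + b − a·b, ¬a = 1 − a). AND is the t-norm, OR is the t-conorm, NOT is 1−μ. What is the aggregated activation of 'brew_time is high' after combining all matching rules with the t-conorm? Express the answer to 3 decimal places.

R1: coarse=0.63, ¬low=1−0.69=0.31; AND[a·b] → w = 0.1953
R2: (fine=0.46 OR low=0.69) = 0.8326; AND[a·b] with ideal=0.81 → w = 0.6744
R3: ideal=0.81 → w = 0.8100
R4: fine=0.46, ¬low=1−0.69=0.31; AND[a·b] → w = 0.1426
R5: ideal=0.81, coarse=0.63; AND[a·b] → w = 0.5103
Rules with consequent 'high': {R2, R3} → strengths 0.6744, 0.8100
Aggregate via t-conorm [a + b − a·b]: 0.9381

0.938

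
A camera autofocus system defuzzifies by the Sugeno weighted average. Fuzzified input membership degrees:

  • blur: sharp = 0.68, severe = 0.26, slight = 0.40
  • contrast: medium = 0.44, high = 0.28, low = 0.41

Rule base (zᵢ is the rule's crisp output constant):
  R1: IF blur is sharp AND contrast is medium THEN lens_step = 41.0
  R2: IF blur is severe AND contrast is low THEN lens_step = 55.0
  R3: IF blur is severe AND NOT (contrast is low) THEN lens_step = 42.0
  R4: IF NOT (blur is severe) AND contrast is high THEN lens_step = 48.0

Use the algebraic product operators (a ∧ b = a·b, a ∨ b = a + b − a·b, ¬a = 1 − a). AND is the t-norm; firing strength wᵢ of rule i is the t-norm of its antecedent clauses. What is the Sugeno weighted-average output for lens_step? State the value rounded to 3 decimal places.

45.040

R1 (z=41.0): sharp=0.68, medium=0.44; AND[a·b] → w = 0.2992
R2 (z=55.0): severe=0.26, low=0.41; AND[a·b] → w = 0.1066
R3 (z=42.0): severe=0.26, ¬low=1−0.41=0.59; AND[a·b] → w = 0.1534
R4 (z=48.0): ¬severe=1−0.26=0.74, high=0.28; AND[a·b] → w = 0.2072
Weighted average = (0.2992·41.0 + 0.1066·55.0 + 0.1534·42.0 + 0.2072·48.0) / (0.2992 + 0.1066 + 0.1534 + 0.2072)
  = 34.5186 / 0.7664 = 45.040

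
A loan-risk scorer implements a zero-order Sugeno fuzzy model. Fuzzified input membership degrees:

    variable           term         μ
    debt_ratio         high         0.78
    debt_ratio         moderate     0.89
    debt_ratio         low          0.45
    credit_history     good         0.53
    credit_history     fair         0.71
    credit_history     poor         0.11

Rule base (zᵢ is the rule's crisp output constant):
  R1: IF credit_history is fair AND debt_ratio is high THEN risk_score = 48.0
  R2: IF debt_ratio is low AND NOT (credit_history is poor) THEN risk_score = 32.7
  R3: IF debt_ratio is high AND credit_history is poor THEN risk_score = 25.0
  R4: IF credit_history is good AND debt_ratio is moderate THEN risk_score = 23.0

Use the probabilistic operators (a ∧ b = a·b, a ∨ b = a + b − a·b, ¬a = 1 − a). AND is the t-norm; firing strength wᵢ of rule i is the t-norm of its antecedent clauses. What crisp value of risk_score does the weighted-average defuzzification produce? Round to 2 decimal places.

R1 (z=48.0): fair=0.71, high=0.78; AND[a·b] → w = 0.5538
R2 (z=32.7): low=0.45, ¬poor=1−0.11=0.89; AND[a·b] → w = 0.4005
R3 (z=25.0): high=0.78, poor=0.11; AND[a·b] → w = 0.0858
R4 (z=23.0): good=0.53, moderate=0.89; AND[a·b] → w = 0.4717
Weighted average = (0.5538·48.0 + 0.4005·32.7 + 0.0858·25.0 + 0.4717·23.0) / (0.5538 + 0.4005 + 0.0858 + 0.4717)
  = 52.6729 / 1.5118 = 34.84

34.84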